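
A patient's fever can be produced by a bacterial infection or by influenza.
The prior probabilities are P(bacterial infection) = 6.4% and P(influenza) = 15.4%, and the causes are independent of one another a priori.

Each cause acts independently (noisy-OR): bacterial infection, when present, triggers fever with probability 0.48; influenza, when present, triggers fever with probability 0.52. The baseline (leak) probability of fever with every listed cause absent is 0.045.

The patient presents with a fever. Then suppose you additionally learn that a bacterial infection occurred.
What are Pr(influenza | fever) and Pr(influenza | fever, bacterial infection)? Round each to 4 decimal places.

Pr(influenza | fever) ≈ 0.5764; Pr(influenza | fever, bacterial infection) ≈ 0.2159

Under noisy-OR, P(fever | causes) = 1 − (1−0.045)·∏(1−qᵢ) over the active causes.
Weight on influenza=true, given the evidence: 0.078068 + 0.007507 = 0.085575
Normalizer over all consistent configurations: 0.045·0.936·0.846 + 0.5416·0.936·0.154 + 0.5034·0.064·0.846 + 0.761632·0.064·0.154 = 0.148465
P(influenza | fever) = 0.085575/0.148465 ≈ 0.5764

With the extra evidence:
For the numerator, keep only influenza=true terms: 0.761632×0.154 = 0.117291
Denominator P(fever | bacterial infection): 0.5034×0.846 + 0.761632×0.154 = 0.543167
Posterior = 0.117291 / 0.543167 ≈ 0.2159
Conditioning on bacterial infection lowers the posterior on influenza: the classic explaining-away effect in a common-effect structure.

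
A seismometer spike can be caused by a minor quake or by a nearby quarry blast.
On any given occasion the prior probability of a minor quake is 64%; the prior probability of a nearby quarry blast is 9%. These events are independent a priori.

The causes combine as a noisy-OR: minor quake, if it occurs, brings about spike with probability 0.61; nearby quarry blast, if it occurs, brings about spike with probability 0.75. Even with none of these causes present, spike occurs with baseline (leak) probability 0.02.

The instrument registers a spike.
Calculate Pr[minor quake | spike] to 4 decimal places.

Pr[minor quake | spike] ≈ 0.9300

Under noisy-OR, P(spike | causes) = 1 − (1−0.02)·∏(1−qᵢ) over the active causes.
By total probability over the 4 (minor quake, nearby quarry blast) configurations:
  P(spike) = 0.02×0.36×0.91 + 0.755×0.36×0.09 + 0.6178×0.64×0.91 + 0.90445×0.64×0.09
        = 0.006552 + 0.024462 + 0.359807 + 0.052096 = 0.442917
The terms with minor quake present sum to 0.411903, so
  P(minor quake | spike) = 0.411903 / 0.442917 ≈ 0.9300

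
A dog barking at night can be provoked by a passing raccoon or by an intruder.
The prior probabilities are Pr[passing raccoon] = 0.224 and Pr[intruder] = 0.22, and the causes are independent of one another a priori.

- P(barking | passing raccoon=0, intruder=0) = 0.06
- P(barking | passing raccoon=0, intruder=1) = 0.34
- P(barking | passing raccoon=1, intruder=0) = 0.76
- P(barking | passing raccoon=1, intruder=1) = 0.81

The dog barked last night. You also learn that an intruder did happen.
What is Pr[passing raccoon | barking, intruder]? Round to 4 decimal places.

For the numerator, keep only passing raccoon=true terms: 0.81*0.224 = 0.181440
Denominator P(barking | intruder): 0.34*0.776 + 0.81*0.224 = 0.445280
P(passing raccoon | barking, intruder) = 0.181440/0.445280 ≈ 0.4075

Pr[passing raccoon | barking, intruder] ≈ 0.4075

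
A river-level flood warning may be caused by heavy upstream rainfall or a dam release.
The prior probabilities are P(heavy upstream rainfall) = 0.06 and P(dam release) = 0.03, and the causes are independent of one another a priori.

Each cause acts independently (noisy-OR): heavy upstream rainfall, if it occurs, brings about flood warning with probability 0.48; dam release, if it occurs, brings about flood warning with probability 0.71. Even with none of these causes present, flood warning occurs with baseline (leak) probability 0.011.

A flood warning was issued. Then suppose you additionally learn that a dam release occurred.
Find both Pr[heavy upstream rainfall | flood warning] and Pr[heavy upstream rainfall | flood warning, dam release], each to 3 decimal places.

Pr[heavy upstream rainfall | flood warning] ≈ 0.497; Pr[heavy upstream rainfall | flood warning, dam release] ≈ 0.071

Under noisy-OR, P(flood warning | causes) = 1 − (1−0.011)·∏(1−qᵢ) over the active causes.
Sum P(flood warning|·) weighted by the priors over the 4 (heavy upstream rainfall, dam release) configurations:
  P(flood warning) = 0.011*0.94*0.97 + 0.71319*0.94*0.03 + 0.48572*0.06*0.97 + 0.850859*0.06*0.03
        = 0.010030 + 0.020112 + 0.028269 + 0.001532 = 0.059943
Keeping only the heavy upstream rainfall-present terms gives 0.029801, so
  P(heavy upstream rainfall | flood warning) = 0.029801 / 0.059943 ≈ 0.497

Now condition on the additional information:
By total probability over both values of heavy upstream rainfall:
  P(flood warning | dam release) = 0.71319×0.94 + 0.850859×0.06
        = 0.670399 + 0.051052 = 0.721451
The terms with heavy upstream rainfall present sum to 0.051052, so
  P(heavy upstream rainfall | flood warning, dam release) = 0.051052 / 0.721451 ≈ 0.071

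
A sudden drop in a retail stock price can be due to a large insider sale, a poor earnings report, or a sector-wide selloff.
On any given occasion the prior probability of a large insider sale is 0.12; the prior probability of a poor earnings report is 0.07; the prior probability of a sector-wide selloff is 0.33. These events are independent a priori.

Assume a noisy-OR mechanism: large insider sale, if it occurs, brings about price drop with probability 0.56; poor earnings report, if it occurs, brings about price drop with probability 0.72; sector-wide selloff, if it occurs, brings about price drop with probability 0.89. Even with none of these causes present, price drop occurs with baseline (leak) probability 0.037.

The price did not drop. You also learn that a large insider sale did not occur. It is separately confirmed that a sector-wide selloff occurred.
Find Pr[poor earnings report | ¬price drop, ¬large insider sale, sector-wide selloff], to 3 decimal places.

Pr[poor earnings report | ¬price drop, ¬large insider sale, sector-wide selloff] ≈ 0.021

Under noisy-OR, P(price drop | causes) = 1 − (1−0.037)·∏(1−qᵢ) over the active causes.
By total probability over both values of poor earnings report:
  P(¬price drop | ¬large insider sale, sector-wide selloff) = 0.10593·0.93 + 0.02966·0.07
        = 0.098515 + 0.002076 = 0.100591
The terms with poor earnings report present sum to 0.002076, so
  P(poor earnings report | ¬price drop, ¬large insider sale, sector-wide selloff) = 0.002076 / 0.100591 ≈ 0.021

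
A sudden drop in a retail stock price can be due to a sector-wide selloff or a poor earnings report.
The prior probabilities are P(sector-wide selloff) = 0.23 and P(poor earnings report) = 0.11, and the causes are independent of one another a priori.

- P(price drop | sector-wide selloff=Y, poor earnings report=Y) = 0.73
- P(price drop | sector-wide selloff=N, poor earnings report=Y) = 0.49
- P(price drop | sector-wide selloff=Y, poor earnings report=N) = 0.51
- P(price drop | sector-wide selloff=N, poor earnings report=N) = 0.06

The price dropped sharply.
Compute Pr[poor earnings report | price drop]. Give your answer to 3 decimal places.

For the numerator, keep only poor earnings report=true terms: 0.041503 + 0.018469 = 0.059972
Normalizer over all consistent configurations: 0.06*0.77*0.89 + 0.49*0.77*0.11 + 0.51*0.23*0.89 + 0.73*0.23*0.11 = 0.205487
Posterior = 0.059972 / 0.205487 ≈ 0.292

Pr[poor earnings report | price drop] ≈ 0.292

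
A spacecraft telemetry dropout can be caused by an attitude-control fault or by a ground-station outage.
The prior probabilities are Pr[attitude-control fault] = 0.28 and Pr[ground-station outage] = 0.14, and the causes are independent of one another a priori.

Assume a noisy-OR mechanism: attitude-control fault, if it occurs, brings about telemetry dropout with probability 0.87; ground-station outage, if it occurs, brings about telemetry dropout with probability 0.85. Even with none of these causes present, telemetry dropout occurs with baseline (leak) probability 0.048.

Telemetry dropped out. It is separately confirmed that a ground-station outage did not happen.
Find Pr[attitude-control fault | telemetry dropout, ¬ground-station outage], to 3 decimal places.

Under noisy-OR, P(telemetry dropout | causes) = 1 − (1−0.048)·∏(1−qᵢ) over the active causes.
P(telemetry dropout | ¬ground-station outage) = 0.048×0.72 + 0.87624×0.28 = 0.034560 + 0.245347 = 0.279907
Restricting to configurations with attitude-control fault present: 0.87624×0.28 = 0.245347.
Hence the posterior is 0.245347/0.279907 ≈ 0.877.

Pr[attitude-control fault | telemetry dropout, ¬ground-station outage] ≈ 0.877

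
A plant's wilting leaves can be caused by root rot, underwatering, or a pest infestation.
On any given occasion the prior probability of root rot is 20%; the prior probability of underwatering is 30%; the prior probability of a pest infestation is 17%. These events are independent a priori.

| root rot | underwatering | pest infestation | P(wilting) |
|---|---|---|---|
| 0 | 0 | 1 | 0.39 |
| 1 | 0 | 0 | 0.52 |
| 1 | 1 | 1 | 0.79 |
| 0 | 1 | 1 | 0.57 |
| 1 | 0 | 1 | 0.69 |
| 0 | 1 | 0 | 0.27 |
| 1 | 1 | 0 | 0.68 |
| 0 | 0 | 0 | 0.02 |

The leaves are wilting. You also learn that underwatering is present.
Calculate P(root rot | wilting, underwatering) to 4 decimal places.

P(root rot | wilting, underwatering) ≈ 0.3524

Sum P(wilting|·) weighted by the priors over the 4 (root rot, pest infestation) configurations:
  P(wilting | underwatering) = 0.27×0.8×0.83 + 0.57×0.8×0.17 + 0.68×0.2×0.83 + 0.79×0.2×0.17
        = 0.179280 + 0.077520 + 0.112880 + 0.026860 = 0.396540
Configurations with root rot contribute 0.139740, so
  P(root rot | wilting, underwatering) = 0.139740 / 0.396540 ≈ 0.3524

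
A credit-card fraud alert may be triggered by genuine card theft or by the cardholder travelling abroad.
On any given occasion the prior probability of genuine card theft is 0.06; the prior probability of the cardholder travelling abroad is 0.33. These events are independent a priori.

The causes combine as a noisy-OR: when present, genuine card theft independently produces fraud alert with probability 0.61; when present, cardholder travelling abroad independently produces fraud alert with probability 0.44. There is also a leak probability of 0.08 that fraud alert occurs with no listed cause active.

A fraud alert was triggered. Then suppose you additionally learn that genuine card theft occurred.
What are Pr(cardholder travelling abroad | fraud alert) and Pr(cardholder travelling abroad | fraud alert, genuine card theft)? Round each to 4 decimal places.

Pr(cardholder travelling abroad | fraud alert) ≈ 0.6858; Pr(cardholder travelling abroad | fraud alert, genuine card theft) ≈ 0.3803

Under noisy-OR, P(fraud alert | causes) = 1 − (1−0.08)·∏(1−qᵢ) over the active causes.
P(fraud alert) = 0.08×0.94×0.67 + 0.4848×0.94×0.33 + 0.6412×0.06×0.67 + 0.799072×0.06×0.33 = 0.050384 + 0.150385 + 0.025776 + 0.015822 = 0.242367
Restricting to configurations with cardholder travelling abroad present: 0.150385 + 0.015822 = 0.166207.
P(cardholder travelling abroad | fraud alert) = 0.166207 / 0.242367 ≈ 0.6858

Now also conditioning on genuine card theft=true:
Enumerate both values of cardholder travelling abroad and weight by the priors:
  P(fraud alert | genuine card theft) = 0.6412·0.67 + 0.799072·0.33
        = 0.429604 + 0.263694 = 0.693298
Keeping only the cardholder travelling abroad-present terms gives 0.263694, so
  P(cardholder travelling abroad | fraud alert, genuine card theft) = 0.263694 / 0.693298 ≈ 0.3803
— genuine card theft explains away the evidence for cardholder travelling abroad.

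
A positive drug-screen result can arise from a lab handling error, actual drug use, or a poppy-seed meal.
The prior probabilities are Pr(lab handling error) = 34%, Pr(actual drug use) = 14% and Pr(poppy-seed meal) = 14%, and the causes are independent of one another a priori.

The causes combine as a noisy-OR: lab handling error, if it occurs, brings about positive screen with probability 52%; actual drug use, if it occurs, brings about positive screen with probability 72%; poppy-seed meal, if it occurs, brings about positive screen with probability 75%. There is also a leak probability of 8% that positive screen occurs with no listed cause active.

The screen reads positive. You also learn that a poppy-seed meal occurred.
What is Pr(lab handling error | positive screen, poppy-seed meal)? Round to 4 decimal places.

Pr(lab handling error | positive screen, poppy-seed meal) ≈ 0.3691

Under noisy-OR, P(positive screen | causes) = 1 − (1−0.08)·∏(1−qᵢ) over the active causes.
P(positive screen | poppy-seed meal) = 0.77*0.66*0.86 + 0.9356*0.66*0.14 + 0.8896*0.34*0.86 + 0.969088*0.34*0.14 = 0.437052 + 0.086449 + 0.260119 + 0.046129 = 0.829749
Restricting to configurations with lab handling error present: 0.260119 + 0.046129 = 0.306248.
So P(lab handling error | positive screen, poppy-seed meal) = 0.306248/0.829749 ≈ 0.3691.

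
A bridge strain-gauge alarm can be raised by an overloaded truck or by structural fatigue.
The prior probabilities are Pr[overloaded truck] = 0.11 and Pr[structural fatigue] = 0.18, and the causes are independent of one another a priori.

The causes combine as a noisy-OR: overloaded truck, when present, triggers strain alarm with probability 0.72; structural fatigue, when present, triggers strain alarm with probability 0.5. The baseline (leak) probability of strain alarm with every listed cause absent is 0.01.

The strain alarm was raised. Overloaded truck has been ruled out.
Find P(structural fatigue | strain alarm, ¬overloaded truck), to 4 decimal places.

P(structural fatigue | strain alarm, ¬overloaded truck) ≈ 0.9173

Under noisy-OR, P(strain alarm | causes) = 1 − (1−0.01)·∏(1−qᵢ) over the active causes.
P(strain alarm | ¬overloaded truck) = 0.01×0.82 + 0.505×0.18 = 0.008200 + 0.090900 = 0.099100
The structural fatigue-present share is 0.505×0.18 = 0.090900.
Hence the posterior is 0.090900/0.099100 ≈ 0.9173.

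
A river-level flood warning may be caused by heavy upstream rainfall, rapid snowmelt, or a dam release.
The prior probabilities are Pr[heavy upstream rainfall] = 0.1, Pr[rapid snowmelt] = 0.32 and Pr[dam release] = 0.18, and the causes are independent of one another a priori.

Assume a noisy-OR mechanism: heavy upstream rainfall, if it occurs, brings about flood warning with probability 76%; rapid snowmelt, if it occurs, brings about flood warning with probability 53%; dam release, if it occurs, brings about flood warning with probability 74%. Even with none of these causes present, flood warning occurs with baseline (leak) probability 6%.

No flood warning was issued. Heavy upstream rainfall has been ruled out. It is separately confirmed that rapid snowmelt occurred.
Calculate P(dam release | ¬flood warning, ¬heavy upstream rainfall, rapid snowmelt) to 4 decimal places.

P(dam release | ¬flood warning, ¬heavy upstream rainfall, rapid snowmelt) ≈ 0.0540

Under noisy-OR, P(flood warning | causes) = 1 − (1−0.06)·∏(1−qᵢ) over the active causes.
P(¬flood warning | ¬heavy upstream rainfall, rapid snowmelt) = 0.4418×0.82 + 0.114868×0.18 = 0.362276 + 0.020676 = 0.382952
The dam release-present share is 0.114868×0.18 = 0.020676.
P(dam release | ¬flood warning, ¬heavy upstream rainfall, rapid snowmelt) = 0.020676 / 0.382952 ≈ 0.0540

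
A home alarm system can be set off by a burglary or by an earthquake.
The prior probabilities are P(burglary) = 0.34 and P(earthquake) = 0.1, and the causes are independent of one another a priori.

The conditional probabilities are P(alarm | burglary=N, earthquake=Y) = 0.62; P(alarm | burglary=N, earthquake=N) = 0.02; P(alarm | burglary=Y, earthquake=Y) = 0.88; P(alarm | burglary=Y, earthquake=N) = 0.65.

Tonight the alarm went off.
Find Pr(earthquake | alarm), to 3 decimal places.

Pr(earthquake | alarm) ≈ 0.252

Sum P(alarm|·) weighted by the priors over the 4 (burglary, earthquake) configurations:
  P(alarm) = 0.02*0.66*0.9 + 0.62*0.66*0.1 + 0.65*0.34*0.9 + 0.88*0.34*0.1
        = 0.011880 + 0.040920 + 0.198900 + 0.029920 = 0.281620
Keeping only the earthquake-present terms gives 0.070840, so
  P(earthquake | alarm) = 0.070840 / 0.281620 ≈ 0.252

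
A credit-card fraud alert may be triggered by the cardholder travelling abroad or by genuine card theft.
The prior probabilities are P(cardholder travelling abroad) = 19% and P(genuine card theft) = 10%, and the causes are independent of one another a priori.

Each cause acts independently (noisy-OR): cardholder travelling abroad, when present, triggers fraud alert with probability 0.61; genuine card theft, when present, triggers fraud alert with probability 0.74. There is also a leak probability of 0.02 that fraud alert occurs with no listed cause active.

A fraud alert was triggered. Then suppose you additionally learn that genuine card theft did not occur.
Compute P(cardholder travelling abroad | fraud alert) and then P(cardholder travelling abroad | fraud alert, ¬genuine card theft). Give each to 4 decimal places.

P(cardholder travelling abroad | fraud alert) ≈ 0.6209; P(cardholder travelling abroad | fraud alert, ¬genuine card theft) ≈ 0.8787

Under noisy-OR, P(fraud alert | causes) = 1 − (1−0.02)·∏(1−qᵢ) over the active causes.
For the numerator, keep only cardholder travelling abroad=true terms: 0.105644 + 0.017112 = 0.122756
The normalizing constant is 0.02*0.81*0.9 + 0.7452*0.81*0.1 + 0.6178*0.19*0.9 + 0.900628*0.19*0.1 = 0.197697
P(cardholder travelling abroad | fraud alert) = 0.122756/0.197697 ≈ 0.6209

With the extra evidence:
P(fraud alert | ¬genuine card theft) = 0.02×0.81 + 0.6178×0.19 = 0.016200 + 0.117382 = 0.133582
Restricting to configurations with cardholder travelling abroad present: 0.6178×0.19 = 0.117382.
So P(cardholder travelling abroad | fraud alert, ¬genuine card theft) = 0.117382/0.133582 ≈ 0.8787.
Ruling out genuine card theft raises the posterior on cardholder travelling abroad — the flip side of explaining away.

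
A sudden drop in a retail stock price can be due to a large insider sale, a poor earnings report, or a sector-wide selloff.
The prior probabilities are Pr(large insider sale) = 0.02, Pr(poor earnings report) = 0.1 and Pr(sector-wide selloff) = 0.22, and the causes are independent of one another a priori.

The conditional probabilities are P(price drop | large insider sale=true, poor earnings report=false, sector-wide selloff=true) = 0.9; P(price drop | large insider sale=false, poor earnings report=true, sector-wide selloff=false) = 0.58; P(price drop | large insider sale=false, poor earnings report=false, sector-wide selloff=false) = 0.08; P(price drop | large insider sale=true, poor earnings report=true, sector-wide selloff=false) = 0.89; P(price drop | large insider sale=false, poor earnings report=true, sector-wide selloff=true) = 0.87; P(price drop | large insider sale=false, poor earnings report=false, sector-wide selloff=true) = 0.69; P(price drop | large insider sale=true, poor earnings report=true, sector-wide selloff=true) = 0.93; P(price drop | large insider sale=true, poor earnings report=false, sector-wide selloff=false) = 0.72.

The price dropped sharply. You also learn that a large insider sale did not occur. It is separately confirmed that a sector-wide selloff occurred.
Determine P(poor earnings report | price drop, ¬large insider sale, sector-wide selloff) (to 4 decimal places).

Numerator (weight on configurations with poor earnings report): 0.87*0.1 = 0.087000
Denominator P(price drop | ¬large insider sale, sector-wide selloff): 0.69*0.9 + 0.87*0.1 = 0.708000
P(poor earnings report | price drop, ¬large insider sale, sector-wide selloff) = 0.087000/0.708000 ≈ 0.1229

P(poor earnings report | price drop, ¬large insider sale, sector-wide selloff) ≈ 0.1229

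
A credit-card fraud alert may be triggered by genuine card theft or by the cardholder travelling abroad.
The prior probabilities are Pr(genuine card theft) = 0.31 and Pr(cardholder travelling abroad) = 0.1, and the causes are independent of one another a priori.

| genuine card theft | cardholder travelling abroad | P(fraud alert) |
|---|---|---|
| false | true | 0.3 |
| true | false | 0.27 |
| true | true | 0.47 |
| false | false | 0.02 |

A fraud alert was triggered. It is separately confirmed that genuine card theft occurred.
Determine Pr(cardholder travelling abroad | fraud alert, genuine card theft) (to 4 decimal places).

Pr(cardholder travelling abroad | fraud alert, genuine card theft) ≈ 0.1621

For the numerator, keep only cardholder travelling abroad=true terms: 0.47*0.1 = 0.047000
Denominator P(fraud alert | genuine card theft): 0.27*0.9 + 0.47*0.1 = 0.290000
Posterior = 0.047000 / 0.290000 ≈ 0.1621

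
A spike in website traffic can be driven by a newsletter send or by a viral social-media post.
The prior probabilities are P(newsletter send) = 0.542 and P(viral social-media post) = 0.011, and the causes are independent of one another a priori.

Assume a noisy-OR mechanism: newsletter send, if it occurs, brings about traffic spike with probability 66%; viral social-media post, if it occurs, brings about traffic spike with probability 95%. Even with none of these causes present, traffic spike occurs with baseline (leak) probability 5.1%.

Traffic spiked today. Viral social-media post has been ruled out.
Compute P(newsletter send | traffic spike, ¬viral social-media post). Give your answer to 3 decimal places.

Under noisy-OR, P(traffic spike | causes) = 1 − (1−0.051)·∏(1−qᵢ) over the active causes.
For the numerator, keep only newsletter send=true terms: 0.67734×0.542 = 0.367118
Denominator P(traffic spike | ¬viral social-media post): 0.051×0.458 + 0.67734×0.542 = 0.390476
P(newsletter send | traffic spike, ¬viral social-media post) = 0.367118/0.390476 ≈ 0.940

P(newsletter send | traffic spike, ¬viral social-media post) ≈ 0.940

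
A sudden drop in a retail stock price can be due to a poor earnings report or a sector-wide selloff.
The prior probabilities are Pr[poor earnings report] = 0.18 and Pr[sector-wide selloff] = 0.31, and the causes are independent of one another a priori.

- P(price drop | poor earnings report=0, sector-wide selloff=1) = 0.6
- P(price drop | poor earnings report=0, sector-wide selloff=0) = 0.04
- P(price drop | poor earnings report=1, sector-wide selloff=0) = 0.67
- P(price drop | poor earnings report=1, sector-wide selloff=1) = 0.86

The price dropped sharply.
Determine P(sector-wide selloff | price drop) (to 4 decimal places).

Enumerate the 4 (poor earnings report, sector-wide selloff) configurations and weight by the priors:
  P(price drop) = 0.04×0.82×0.69 + 0.6×0.82×0.31 + 0.67×0.18×0.69 + 0.86×0.18×0.31
        = 0.022632 + 0.152520 + 0.083214 + 0.047988 = 0.306354
Configurations with sector-wide selloff contribute 0.200508, so
  P(sector-wide selloff | price drop) = 0.200508 / 0.306354 ≈ 0.6545

P(sector-wide selloff | price drop) ≈ 0.6545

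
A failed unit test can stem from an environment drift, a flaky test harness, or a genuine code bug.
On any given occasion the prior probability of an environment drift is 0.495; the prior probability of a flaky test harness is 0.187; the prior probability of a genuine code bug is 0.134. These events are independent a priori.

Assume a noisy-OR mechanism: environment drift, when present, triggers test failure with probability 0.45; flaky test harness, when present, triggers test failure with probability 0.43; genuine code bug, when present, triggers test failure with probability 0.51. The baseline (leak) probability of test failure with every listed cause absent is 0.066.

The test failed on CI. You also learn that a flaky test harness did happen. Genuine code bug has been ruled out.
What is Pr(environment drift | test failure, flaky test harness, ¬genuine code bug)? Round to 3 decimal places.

Pr(environment drift | test failure, flaky test harness, ¬genuine code bug) ≈ 0.597

Under noisy-OR, P(test failure | causes) = 1 − (1−0.066)·∏(1−qᵢ) over the active causes.
Weight on environment drift=true, given the evidence: 0.707191·0.495 = 0.350060
Denominator P(test failure | flaky test harness, ¬genuine code bug): 0.46762·0.505 + 0.707191·0.495 = 0.586208
Posterior = 0.350060 / 0.586208 ≈ 0.597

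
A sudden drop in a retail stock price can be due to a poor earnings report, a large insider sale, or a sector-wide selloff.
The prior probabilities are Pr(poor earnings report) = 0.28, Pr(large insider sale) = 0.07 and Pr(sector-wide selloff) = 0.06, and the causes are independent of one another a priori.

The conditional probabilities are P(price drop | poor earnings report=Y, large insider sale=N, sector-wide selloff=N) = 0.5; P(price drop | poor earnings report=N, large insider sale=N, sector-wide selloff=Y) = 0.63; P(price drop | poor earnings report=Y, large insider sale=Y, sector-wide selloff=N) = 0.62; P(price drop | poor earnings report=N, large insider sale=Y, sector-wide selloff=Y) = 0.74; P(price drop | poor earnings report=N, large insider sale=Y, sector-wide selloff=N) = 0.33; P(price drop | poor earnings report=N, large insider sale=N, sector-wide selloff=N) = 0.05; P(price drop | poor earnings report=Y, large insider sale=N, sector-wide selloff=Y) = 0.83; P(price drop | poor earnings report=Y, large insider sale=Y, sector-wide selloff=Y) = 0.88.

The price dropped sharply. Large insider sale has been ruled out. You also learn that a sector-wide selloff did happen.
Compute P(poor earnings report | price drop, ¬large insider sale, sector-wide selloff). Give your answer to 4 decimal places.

P(price drop | ¬large insider sale, sector-wide selloff) = 0.63×0.72 + 0.83×0.28 = 0.453600 + 0.232400 = 0.686000
Restricting to configurations with poor earnings report present: 0.83×0.28 = 0.232400.
So P(poor earnings report | price drop, ¬large insider sale, sector-wide selloff) = 0.232400/0.686000 ≈ 0.3388.

P(poor earnings report | price drop, ¬large insider sale, sector-wide selloff) ≈ 0.3388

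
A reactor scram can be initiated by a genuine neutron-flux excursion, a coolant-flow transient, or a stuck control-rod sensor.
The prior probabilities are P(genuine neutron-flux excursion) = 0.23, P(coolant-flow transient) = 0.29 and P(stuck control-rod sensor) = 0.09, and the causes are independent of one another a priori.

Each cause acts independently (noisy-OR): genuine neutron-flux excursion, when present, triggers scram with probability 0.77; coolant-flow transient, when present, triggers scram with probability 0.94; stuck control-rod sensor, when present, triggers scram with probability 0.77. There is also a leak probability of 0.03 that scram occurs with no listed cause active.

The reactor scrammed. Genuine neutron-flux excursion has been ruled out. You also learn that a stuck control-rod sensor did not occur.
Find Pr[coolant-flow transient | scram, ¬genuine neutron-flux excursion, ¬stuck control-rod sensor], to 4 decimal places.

Under noisy-OR, P(scram | causes) = 1 − (1−0.03)·∏(1−qᵢ) over the active causes.
For the numerator, keep only coolant-flow transient=true terms: 0.9418*0.29 = 0.273122
Normalizer over all consistent configurations: 0.03*0.71 + 0.9418*0.29 = 0.294422
P(coolant-flow transient | scram, ¬genuine neutron-flux excursion, ¬stuck control-rod sensor) = 0.273122/0.294422 ≈ 0.9277

Pr[coolant-flow transient | scram, ¬genuine neutron-flux excursion, ¬stuck control-rod sensor] ≈ 0.9277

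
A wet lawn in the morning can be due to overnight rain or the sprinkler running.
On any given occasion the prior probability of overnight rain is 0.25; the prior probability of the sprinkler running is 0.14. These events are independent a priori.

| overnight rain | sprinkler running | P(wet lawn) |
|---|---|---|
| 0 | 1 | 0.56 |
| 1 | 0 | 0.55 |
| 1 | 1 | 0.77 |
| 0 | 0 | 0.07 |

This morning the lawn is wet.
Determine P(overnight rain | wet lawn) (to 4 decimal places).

Enumerate the 4 (overnight rain, sprinkler running) configurations and weight by the priors:
  P(wet lawn) = 0.07·0.75·0.86 + 0.56·0.75·0.14 + 0.55·0.25·0.86 + 0.77·0.25·0.14
        = 0.045150 + 0.058800 + 0.118250 + 0.026950 = 0.249150
The terms with overnight rain present sum to 0.145200, so
  P(overnight rain | wet lawn) = 0.145200 / 0.249150 ≈ 0.5828

P(overnight rain | wet lawn) ≈ 0.5828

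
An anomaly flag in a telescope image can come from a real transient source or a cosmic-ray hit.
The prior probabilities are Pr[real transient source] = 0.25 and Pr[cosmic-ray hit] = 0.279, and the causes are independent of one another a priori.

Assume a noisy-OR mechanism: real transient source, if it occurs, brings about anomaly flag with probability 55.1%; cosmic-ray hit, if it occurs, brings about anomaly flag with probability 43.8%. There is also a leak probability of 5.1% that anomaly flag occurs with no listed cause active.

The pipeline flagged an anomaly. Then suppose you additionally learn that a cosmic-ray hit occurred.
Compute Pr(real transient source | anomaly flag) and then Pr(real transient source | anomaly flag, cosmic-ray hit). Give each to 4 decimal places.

Pr(real transient source | anomaly flag) ≈ 0.5555; Pr(real transient source | anomaly flag, cosmic-ray hit) ≈ 0.3520

Under noisy-OR, P(anomaly flag | causes) = 1 − (1−0.051)·∏(1−qᵢ) over the active causes.
For the numerator, keep only real transient source=true terms: 0.103445 + 0.053047 = 0.156492
Denominator P(anomaly flag): 0.051×0.75×0.721 + 0.466662×0.75×0.279 + 0.573899×0.25×0.721 + 0.760531×0.25×0.279 = 0.281719
Posterior = 0.156492 / 0.281719 ≈ 0.5555

With the extra evidence:
P(anomaly flag | cosmic-ray hit) = 0.466662×0.75 + 0.760531×0.25 = 0.349997 + 0.190133 = 0.540130
Of this, 0.190133 comes from 0.760531×0.25 (the real transient source=true cases).
Hence the posterior is 0.190133/0.540130 ≈ 0.3520.
— cosmic-ray hit explains away the evidence for real transient source.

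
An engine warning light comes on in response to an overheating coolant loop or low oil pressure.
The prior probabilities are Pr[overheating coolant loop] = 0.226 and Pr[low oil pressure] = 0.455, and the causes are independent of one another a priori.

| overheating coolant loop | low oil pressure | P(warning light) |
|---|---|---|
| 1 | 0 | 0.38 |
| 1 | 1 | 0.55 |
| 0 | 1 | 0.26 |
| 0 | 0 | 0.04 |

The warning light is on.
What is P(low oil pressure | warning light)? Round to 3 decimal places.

Numerator (weight on configurations with low oil pressure): 0.091564 + 0.056557 = 0.148121
Denominator P(warning light): 0.04*0.774*0.545 + 0.26*0.774*0.455 + 0.38*0.226*0.545 + 0.55*0.226*0.455 = 0.211799
P(low oil pressure | warning light) = 0.148121/0.211799 ≈ 0.699

P(low oil pressure | warning light) ≈ 0.699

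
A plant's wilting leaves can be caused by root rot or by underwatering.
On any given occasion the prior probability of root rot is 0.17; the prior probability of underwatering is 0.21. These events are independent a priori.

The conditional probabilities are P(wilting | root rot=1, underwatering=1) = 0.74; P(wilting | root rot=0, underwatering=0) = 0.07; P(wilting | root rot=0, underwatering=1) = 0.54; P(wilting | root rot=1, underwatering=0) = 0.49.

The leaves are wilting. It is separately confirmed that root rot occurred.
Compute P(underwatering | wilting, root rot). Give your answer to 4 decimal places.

For the numerator, keep only underwatering=true terms: 0.74×0.21 = 0.155400
Denominator P(wilting | root rot): 0.49×0.79 + 0.74×0.21 = 0.542500
Posterior = 0.155400 / 0.542500 ≈ 0.2865

P(underwatering | wilting, root rot) ≈ 0.2865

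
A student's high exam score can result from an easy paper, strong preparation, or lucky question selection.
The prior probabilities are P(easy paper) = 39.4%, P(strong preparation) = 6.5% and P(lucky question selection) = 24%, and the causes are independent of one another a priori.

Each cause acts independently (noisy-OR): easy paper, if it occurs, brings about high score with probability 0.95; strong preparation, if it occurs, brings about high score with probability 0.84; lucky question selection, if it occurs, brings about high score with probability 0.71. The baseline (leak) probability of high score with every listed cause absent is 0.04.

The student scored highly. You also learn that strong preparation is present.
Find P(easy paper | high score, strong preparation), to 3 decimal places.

Under noisy-OR, P(high score | causes) = 1 − (1−0.04)·∏(1−qᵢ) over the active causes.
Sum P(high score|·) weighted by the priors over the 4 (easy paper, lucky question selection) configurations:
  P(high score | strong preparation) = 0.8464*0.606*0.76 + 0.955456*0.606*0.24 + 0.99232*0.394*0.76 + 0.997773*0.394*0.24
        = 0.389818 + 0.138962 + 0.297140 + 0.094349 = 0.920269
The terms with easy paper present sum to 0.391489, so
  P(easy paper | high score, strong preparation) = 0.391489 / 0.920269 ≈ 0.425

P(easy paper | high score, strong preparation) ≈ 0.425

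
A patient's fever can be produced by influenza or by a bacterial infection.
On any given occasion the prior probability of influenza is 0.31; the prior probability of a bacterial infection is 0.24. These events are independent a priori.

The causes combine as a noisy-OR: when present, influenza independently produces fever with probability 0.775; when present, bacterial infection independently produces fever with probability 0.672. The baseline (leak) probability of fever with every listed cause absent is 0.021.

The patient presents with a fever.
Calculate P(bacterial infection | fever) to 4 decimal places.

P(bacterial infection | fever) ≈ 0.4824

Under noisy-OR, P(fever | causes) = 1 − (1−0.021)·∏(1−qᵢ) over the active causes.
Weight on bacterial infection=true, given the evidence: 0.112424 + 0.069025 = 0.181449
Normalizer over all consistent configurations: 0.021*0.69*0.76 + 0.678888*0.69*0.24 + 0.779725*0.31*0.76 + 0.92775*0.31*0.24 = 0.376164
P(bacterial infection | fever) = 0.181449/0.376164 ≈ 0.4824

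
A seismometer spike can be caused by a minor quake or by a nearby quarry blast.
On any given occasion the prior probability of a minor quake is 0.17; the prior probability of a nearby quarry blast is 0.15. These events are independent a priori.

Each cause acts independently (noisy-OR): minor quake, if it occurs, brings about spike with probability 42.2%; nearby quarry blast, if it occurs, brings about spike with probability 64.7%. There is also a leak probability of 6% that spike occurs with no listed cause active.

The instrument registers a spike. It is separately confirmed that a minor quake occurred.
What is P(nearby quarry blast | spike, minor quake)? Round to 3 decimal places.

Under noisy-OR, P(spike | causes) = 1 − (1−0.06)·∏(1−qᵢ) over the active causes.
For the numerator, keep only nearby quarry blast=true terms: 0.808208·0.15 = 0.121231
Denominator P(spike | minor quake): 0.45668·0.85 + 0.808208·0.15 = 0.509409
Posterior = 0.121231 / 0.509409 ≈ 0.238

P(nearby quarry blast | spike, minor quake) ≈ 0.238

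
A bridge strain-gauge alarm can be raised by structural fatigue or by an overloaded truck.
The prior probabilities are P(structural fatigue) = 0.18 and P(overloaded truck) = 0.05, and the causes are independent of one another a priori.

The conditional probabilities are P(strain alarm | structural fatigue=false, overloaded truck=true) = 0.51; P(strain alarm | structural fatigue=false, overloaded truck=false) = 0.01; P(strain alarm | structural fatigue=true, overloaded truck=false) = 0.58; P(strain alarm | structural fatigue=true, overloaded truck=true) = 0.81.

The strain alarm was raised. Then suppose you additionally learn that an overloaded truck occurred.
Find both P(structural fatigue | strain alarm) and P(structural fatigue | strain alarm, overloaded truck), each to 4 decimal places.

P(structural fatigue | strain alarm) ≈ 0.7877; P(structural fatigue | strain alarm, overloaded truck) ≈ 0.2585

Enumerate the 4 (structural fatigue, overloaded truck) configurations and weight by the priors:
  P(strain alarm) = 0.01×0.82×0.95 + 0.51×0.82×0.05 + 0.58×0.18×0.95 + 0.81×0.18×0.05
        = 0.007790 + 0.020910 + 0.099180 + 0.007290 = 0.135170
Configurations with structural fatigue contribute 0.106470, so
  P(structural fatigue | strain alarm) = 0.106470 / 0.135170 ≈ 0.7877

Now also conditioning on overloaded truck=true:
P(strain alarm | overloaded truck) = 0.51*0.82 + 0.81*0.18 = 0.418200 + 0.145800 = 0.564000
Restricting to configurations with structural fatigue present: 0.81*0.18 = 0.145800.
So P(structural fatigue | strain alarm, overloaded truck) = 0.145800/0.564000 ≈ 0.2585.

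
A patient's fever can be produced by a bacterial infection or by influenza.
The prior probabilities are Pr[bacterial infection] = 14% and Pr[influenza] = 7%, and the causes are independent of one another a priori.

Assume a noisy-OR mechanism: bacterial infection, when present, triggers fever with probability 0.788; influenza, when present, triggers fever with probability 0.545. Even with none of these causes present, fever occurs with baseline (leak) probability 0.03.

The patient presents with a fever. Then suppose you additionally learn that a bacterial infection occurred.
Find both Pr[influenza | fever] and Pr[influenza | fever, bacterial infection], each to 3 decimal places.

Under noisy-OR, P(fever | causes) = 1 − (1−0.03)·∏(1−qᵢ) over the active causes.
By total probability over the 4 (bacterial infection, influenza) configurations:
  P(fever) = 0.03*0.86*0.93 + 0.55865*0.86*0.07 + 0.79436*0.14*0.93 + 0.906434*0.14*0.07
        = 0.023994 + 0.033631 + 0.103426 + 0.008883 = 0.169934
Keeping only the influenza-present terms gives 0.042514, so
  P(influenza | fever) = 0.042514 / 0.169934 ≈ 0.250

With the extra evidence:
Weight on influenza=true, given the evidence: 0.906434·0.07 = 0.063450
Denominator P(fever | bacterial infection): 0.79436·0.93 + 0.906434·0.07 = 0.802205
Posterior = 0.063450 / 0.802205 ≈ 0.079
Conditioning on bacterial infection lowers the posterior on influenza: the classic explaining-away effect in a common-effect structure.

Pr[influenza | fever] ≈ 0.250; Pr[influenza | fever, bacterial infection] ≈ 0.079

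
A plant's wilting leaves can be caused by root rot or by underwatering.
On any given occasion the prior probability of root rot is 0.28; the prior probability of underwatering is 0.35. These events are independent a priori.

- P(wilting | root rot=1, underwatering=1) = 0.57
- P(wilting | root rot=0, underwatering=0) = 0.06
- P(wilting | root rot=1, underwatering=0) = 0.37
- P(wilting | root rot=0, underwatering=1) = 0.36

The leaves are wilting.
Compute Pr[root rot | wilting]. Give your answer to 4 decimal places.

Pr[root rot | wilting] ≈ 0.5091

P(wilting) = 0.06×0.72×0.65 + 0.36×0.72×0.35 + 0.37×0.28×0.65 + 0.57×0.28×0.35 = 0.028080 + 0.090720 + 0.067340 + 0.055860 = 0.242000
The root rot-present share is 0.067340 + 0.055860 = 0.123200.
P(root rot | wilting) = 0.123200 / 0.242000 ≈ 0.5091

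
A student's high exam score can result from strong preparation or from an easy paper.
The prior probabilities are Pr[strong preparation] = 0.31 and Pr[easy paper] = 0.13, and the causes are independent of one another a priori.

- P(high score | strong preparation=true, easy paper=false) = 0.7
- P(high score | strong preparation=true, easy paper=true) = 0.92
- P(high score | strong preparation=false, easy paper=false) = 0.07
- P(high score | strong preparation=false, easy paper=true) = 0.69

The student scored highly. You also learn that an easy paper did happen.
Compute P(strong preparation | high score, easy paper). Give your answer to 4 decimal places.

P(strong preparation | high score, easy paper) ≈ 0.3746

Numerator (weight on configurations with strong preparation): 0.92×0.31 = 0.285200
The normalizing constant is 0.69×0.69 + 0.92×0.31 = 0.761300
P(strong preparation | high score, easy paper) = 0.285200/0.761300 ≈ 0.3746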